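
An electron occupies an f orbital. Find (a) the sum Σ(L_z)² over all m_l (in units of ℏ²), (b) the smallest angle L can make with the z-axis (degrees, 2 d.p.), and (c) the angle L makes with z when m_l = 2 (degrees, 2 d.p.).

For an f orbital, l = 3.
Σ m_l² = 28, so Σ(L_z)² = 28 ℏ².
cos θ_min = 3/√12, so θ_min ≈ 30.00°.
For m_l = 2: cos θ = 2/√12, θ ≈ 54.74°.

Σ(L_z)² = 28 ℏ²; θ_min ≈ 30.00°; θ(m_l=2) ≈ 54.74°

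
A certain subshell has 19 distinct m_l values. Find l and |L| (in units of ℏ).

l = 9, |L| = 3√10 ℏ ≈ 9.487ℏ

2l + 1 = 19 ⇒ l = 9.
Then |L| = √(l(l+1)) ℏ = 3√10 ℏ.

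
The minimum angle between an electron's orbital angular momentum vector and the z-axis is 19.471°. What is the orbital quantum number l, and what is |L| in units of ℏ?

cos²θ_min = l/(l+1) = 0.8889.
l = cos²θ/sin²θ ≈ 8.
Then |L| = ℏ√(8·9) = 6√2 ℏ.

l = 8, |L| = 6√2 ℏ ≈ 8.485ℏ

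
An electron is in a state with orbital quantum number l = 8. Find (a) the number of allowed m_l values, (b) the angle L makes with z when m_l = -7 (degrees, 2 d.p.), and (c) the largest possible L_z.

There are 2l+1 = 17 values of m_l.
For m_l = -7: cos θ = -7/√72, θ ≈ 145.58°.
L_z,max = lℏ = 8ℏ.

17 values; θ(m_l=-7) ≈ 145.58°; L_z,max = 8ℏ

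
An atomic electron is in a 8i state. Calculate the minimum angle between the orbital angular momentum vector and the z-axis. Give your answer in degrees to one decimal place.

θ_min ≈ 22.2°

The 8i subshell has l = 6.
|L| = ℏ√(l(l+1)) = √42 ℏ.
The smallest angle corresponds to the largest L_z, i.e. m_l = l = 6, giving L_z = 6ℏ.
cos θ_min = 6/√42, so θ_min ≈ 22.2°.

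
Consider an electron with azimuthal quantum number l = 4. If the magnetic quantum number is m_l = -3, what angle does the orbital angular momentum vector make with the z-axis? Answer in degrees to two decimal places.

θ ≈ 132.13°

|L| = ℏ√(l(l+1)) = 2√5 ℏ.
L_z = m_l ℏ = −3ℏ.
cos θ = L_z/|L| = -3/√20, so θ ≈ 132.13°.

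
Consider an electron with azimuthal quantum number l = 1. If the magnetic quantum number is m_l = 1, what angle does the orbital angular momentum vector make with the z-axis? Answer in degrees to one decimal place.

θ ≈ 45.0°

|L| = √(l(l+1)) ℏ = √2 ℏ.
L_z = m_l ℏ = 1ℏ.
cos θ = L_z/|L| = 1/√2, so θ ≈ 45.0°.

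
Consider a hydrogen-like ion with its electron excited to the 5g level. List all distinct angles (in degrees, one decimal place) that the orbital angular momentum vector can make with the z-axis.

The 5g level has l = 4.
|L| = ℏ√(l(l+1)) = 2√5 ℏ.
cos θ = m_l/√20 for each m_l ∈ {-4, -3, -2, -1, 0, 1, 2, 3, 4}.

θ ∈ {26.6°, 47.9°, 63.4°, 77.1°, 90.0°, 102.9°, 116.6°, 132.1°, 153.4°}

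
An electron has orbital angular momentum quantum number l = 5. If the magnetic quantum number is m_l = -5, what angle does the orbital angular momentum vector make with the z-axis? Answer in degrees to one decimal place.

|L| = ℏ√(l(l+1)) = √30 ℏ.
L_z = m_l ℏ = −5ℏ.
cos θ = L_z/|L| = -5/√30, so θ ≈ 155.9°.

θ ≈ 155.9°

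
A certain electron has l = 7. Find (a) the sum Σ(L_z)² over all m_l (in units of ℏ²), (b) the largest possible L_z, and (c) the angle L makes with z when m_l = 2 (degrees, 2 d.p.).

Σ(L_z)² = 280 ℏ²; L_z,max = 7ℏ; θ(m_l=2) ≈ 74.50°

Σ m_l² = 280, so Σ(L_z)² = 280 ℏ².
L_z,max = lℏ = 7ℏ.
For m_l = 2: cos θ = 2/√56, θ ≈ 74.50°.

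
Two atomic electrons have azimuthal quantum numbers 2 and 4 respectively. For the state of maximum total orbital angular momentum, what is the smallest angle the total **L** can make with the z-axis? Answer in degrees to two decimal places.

θ_min ≈ 22.21°

By the triangle rule, |l₁ − l₂| ≤ L ≤ l₁ + l₂.
L ∈ {2, 3, 4, 5, 6}.
The maximum is L = 6, with |L_tot| = ℏ√(6·7) = √42 ℏ.
The minimum angle with z is arccos(6/√42) ≈ 22.21°.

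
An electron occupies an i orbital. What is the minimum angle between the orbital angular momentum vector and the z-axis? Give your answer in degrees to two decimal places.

An i state has l = 6.
|L| = ℏ√(l(l+1)) = √42 ℏ.
The smallest angle corresponds to the largest L_z, i.e. m_l = l = 6, giving L_z = 6ℏ.
cos θ_min = 6/√42, so θ_min ≈ 22.21°.

θ_min ≈ 22.21°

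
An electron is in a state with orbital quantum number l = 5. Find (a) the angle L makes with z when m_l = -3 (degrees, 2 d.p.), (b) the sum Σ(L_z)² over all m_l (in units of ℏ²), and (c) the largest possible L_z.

θ(m_l=-3) ≈ 123.21°; Σ(L_z)² = 110 ℏ²; L_z,max = 5ℏ

For m_l = -3: cos θ = -3/√30, θ ≈ 123.21°.
Σ m_l² = 110, so Σ(L_z)² = 110 ℏ².
L_z,max = lℏ = 5ℏ.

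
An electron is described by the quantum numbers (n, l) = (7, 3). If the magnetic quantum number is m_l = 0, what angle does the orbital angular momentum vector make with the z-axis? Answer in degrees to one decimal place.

|L| = √(l(l+1)) ℏ = 2√3 ℏ.
L_z = m_l ℏ = 0ℏ.
cos θ = L_z/|L| = 0/√12, so θ ≈ 90.0°.

θ ≈ 90.0°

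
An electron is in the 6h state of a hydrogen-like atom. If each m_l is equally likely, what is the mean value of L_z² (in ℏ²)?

⟨L_z²⟩ = 10 ℏ²

The 6h subshell has l = 5.
The allowed m_l values are -5, -4, -3, -2, -1, 0, 1, 2, 3, 4, 5.
Average of L_z² over 11 states: 110/11 ℏ² = 10 ℏ².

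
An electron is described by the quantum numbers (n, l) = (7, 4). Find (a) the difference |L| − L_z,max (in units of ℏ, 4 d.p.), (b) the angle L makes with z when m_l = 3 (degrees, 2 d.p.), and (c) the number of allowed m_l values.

|L| − L_z,max = (2√5 − 4)ℏ ≈ 0.4721ℏ.
For m_l = 3: cos θ = 3/√20, θ ≈ 47.87°.
There are 2l+1 = 9 values of m_l.

|L|−L_z,max ≈ 0.4721ℏ; θ(m_l=3) ≈ 47.87°; 9 values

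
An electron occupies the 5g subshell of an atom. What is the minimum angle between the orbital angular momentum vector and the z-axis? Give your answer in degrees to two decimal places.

θ_min ≈ 26.57°

The 5g subshell has l = 4.
|L| = ℏ√(l(l+1)) = 2√5 ℏ.
The smallest angle corresponds to the largest L_z, i.e. m_l = l = 4, giving L_z = 4ℏ.
cos θ_min = 4/√20, so θ_min ≈ 26.57°.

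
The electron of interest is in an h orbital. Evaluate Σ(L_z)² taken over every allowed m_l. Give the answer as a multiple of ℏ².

The letter h corresponds to l = 5.
m_l ∈ {-5, -4, -3, -2, -1, 0, 1, 2, 3, 4, 5}.
Σ m_l² = l(l+1)(2l+1)/3 = 5·6·11/3 = 110.

Σ(L_z)² = 110 ℏ²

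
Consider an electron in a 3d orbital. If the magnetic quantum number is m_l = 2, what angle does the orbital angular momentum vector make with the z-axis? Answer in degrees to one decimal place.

θ ≈ 35.3°

The 3d subshell has l = 2.
|L| = ℏ√(l(l+1)) = √6 ℏ.
L_z = m_l ℏ = 2ℏ.
cos θ = L_z/|L| = 2/√6, so θ ≈ 35.3°.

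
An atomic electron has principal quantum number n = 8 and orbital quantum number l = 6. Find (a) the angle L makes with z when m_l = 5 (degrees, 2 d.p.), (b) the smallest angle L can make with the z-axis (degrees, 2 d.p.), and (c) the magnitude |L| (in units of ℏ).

For m_l = 5: cos θ = 5/√42, θ ≈ 39.51°.
cos θ_min = 6/√42, so θ_min ≈ 22.21°.
|L| = ℏ√(6·7) = √42 ℏ ≈ 6.481ℏ.

θ(m_l=5) ≈ 39.51°; θ_min ≈ 22.21°; |L| = √42 ℏ ≈ 6.481ℏ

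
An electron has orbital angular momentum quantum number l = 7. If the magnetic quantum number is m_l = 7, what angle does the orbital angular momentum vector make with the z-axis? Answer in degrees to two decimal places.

θ ≈ 20.70°

|L| = ℏ√(l(l+1)) = 2√14 ℏ.
L_z = m_l ℏ = 7ℏ.
cos θ = L_z/|L| = 7/√56, so θ ≈ 20.70°.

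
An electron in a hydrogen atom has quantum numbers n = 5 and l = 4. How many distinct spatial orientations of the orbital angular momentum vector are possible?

9

The number of m_l values is 2l + 1 = 2·4 + 1 = 9.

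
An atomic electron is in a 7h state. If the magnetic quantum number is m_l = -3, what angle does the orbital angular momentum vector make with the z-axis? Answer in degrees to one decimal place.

θ ≈ 123.2°

For 7h, l = 5.
|L|² = l(l+1)ℏ² = 30ℏ², so |L| = √30 ℏ.
L_z = m_l ℏ = −3ℏ.
cos θ = L_z/|L| = -3/√30, so θ ≈ 123.2°.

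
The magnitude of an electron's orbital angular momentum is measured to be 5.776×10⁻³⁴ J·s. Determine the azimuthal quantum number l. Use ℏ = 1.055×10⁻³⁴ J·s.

|L|/ℏ = (5.776×10⁻³⁴)/(1.055×10⁻³⁴) ≈ 5.475.
(|L|/ℏ)² = l(l+1) ≈ 29.97 ⇒ l = 5.

l = 5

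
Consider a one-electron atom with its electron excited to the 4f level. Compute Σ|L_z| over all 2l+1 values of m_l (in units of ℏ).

Σ|L_z| = 12 ℏ

The 4f level has l = 3.
The allowed m_l values are -3, -2, -1, 0, 1, 2, 3.
Σ|m_l| = 2·3(3+1)/2 = 12.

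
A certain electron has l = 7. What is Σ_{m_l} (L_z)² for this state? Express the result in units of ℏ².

The allowed m_l values are -7, -6, -5, -4, -3, -2, -1, 0, 1, 2, 3, 4, 5, 6, 7.
Summing m² from −7 to 7: Σ m_l² = 280.

Σ(L_z)² = 280 ℏ²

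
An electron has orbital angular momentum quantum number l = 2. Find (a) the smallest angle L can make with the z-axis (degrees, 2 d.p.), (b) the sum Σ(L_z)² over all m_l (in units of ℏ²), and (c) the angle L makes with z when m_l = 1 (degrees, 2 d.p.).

cos θ_min = 2/√6, so θ_min ≈ 35.26°.
Σ m_l² = 10, so Σ(L_z)² = 10 ℏ².
For m_l = 1: cos θ = 1/√6, θ ≈ 65.91°.

θ_min ≈ 35.26°; Σ(L_z)² = 10 ℏ²; θ(m_l=1) ≈ 65.91°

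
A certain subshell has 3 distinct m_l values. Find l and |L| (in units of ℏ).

3 = 2l + 1, so l = (3−1)/2 = 1.
|L| = ℏ√(l(l+1)) = ℏ√(1·2) = √2 ℏ.

l = 1, |L| = √2 ℏ ≈ 1.414ℏ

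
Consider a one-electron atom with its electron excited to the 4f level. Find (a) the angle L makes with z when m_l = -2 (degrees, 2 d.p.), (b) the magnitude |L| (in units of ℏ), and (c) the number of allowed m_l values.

The 4f level has l = 3.
For m_l = -2: cos θ = -2/√12, θ ≈ 125.26°.
|L| = ℏ√(3·4) = 2√3 ℏ ≈ 3.464ℏ.
There are 2l+1 = 7 values of m_l.

θ(m_l=-2) ≈ 125.26°; |L| = 2√3 ℏ ≈ 3.464ℏ; 7 values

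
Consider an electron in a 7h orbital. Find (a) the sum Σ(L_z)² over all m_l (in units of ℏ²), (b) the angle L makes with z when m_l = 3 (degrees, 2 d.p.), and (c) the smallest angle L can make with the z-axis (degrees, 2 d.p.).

Σ(L_z)² = 110 ℏ²; θ(m_l=3) ≈ 56.79°; θ_min ≈ 24.09°

7h means n = 7, l = 5.
Σ m_l² = 110, so Σ(L_z)² = 110 ℏ².
For m_l = 3: cos θ = 3/√30, θ ≈ 56.79°.
cos θ_min = 5/√30, so θ_min ≈ 24.09°.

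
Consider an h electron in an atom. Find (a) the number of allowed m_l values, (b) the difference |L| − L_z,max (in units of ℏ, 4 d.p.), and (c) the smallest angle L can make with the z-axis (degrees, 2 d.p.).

For an h orbital, l = 5.
There are 2l+1 = 11 values of m_l.
|L| − L_z,max = (√30 − 5)ℏ ≈ 0.4772ℏ.
cos θ_min = 5/√30, so θ_min ≈ 24.09°.

11 values; |L|−L_z,max ≈ 0.4772ℏ; θ_min ≈ 24.09°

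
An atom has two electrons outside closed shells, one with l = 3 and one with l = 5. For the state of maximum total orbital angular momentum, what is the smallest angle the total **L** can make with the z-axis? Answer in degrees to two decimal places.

By the triangle rule, |l₁ − l₂| ≤ L ≤ l₁ + l₂.
L ∈ {2, 3, 4, 5, 6, 7, 8}.
The maximum is L = 8, with |L_tot| = ℏ√(8·9) = 6√2 ℏ.
The minimum angle with z is arccos(8/√72) ≈ 19.47°.

θ_min ≈ 19.47°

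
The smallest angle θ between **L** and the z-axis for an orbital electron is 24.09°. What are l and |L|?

l = 5, |L| = √30 ℏ ≈ 5.477ℏ

At minimum angle, m_l = l, so cos θ = l/√(l(l+1)); cos²θ = l/(l+1) = 0.8334.
l = cos²θ/sin²θ ≈ 5.
Then |L| = ℏ√(5·6) = √30 ℏ.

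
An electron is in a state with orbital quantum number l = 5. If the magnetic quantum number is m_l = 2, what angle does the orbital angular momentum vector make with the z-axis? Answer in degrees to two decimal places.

θ ≈ 68.58°

|L| = √(l(l+1)) ℏ = √30 ℏ.
L_z = m_l ℏ = 2ℏ.
cos θ = L_z/|L| = 2/√30, so θ ≈ 68.58°.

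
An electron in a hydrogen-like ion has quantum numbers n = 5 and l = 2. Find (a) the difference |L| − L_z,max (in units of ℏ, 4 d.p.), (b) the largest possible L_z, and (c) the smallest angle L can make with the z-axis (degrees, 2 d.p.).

|L| − L_z,max = (√6 − 2)ℏ ≈ 0.4495ℏ.
L_z,max = lℏ = 2ℏ.
cos θ_min = 2/√6, so θ_min ≈ 35.26°.

|L|−L_z,max ≈ 0.4495ℏ; L_z,max = 2ℏ; θ_min ≈ 35.26°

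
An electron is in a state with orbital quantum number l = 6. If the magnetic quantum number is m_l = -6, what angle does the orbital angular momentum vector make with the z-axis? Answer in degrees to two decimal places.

|L|² = l(l+1)ℏ² = 42ℏ², so |L| = √42 ℏ.
L_z = m_l ℏ = −6ℏ.
cos θ = L_z/|L| = -6/√42, so θ ≈ 157.79°.

θ ≈ 157.79°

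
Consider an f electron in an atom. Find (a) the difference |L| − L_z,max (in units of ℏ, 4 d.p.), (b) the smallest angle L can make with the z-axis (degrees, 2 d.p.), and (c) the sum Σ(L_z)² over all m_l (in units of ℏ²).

F corresponds to l = 3.
|L| − L_z,max = (2√3 − 3)ℏ ≈ 0.4641ℏ.
cos θ_min = 3/√12, so θ_min ≈ 30.00°.
Σ m_l² = 28, so Σ(L_z)² = 28 ℏ².

|L|−L_z,max ≈ 0.4641ℏ; θ_min ≈ 30.00°; Σ(L_z)² = 28 ℏ²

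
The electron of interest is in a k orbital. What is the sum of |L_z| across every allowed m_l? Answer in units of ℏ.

Σ|L_z| = 56 ℏ

For a k orbital, l = 7.
m_l ∈ {-7, -6, -5, -4, -3, -2, -1, 0, 1, 2, 3, 4, 5, 6, 7}.
Σ|m_l| = 2·7(7+1)/2 = 56.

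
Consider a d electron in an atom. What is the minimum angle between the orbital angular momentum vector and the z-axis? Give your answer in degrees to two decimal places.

θ_min ≈ 35.26°

For a d orbital, l = 2.
|L| = ℏ√(l(l+1)) = √6 ℏ.
The smallest angle corresponds to the largest L_z, i.e. m_l = l = 2, giving L_z = 2ℏ.
cos θ_min = 2/√6, so θ_min ≈ 35.26°.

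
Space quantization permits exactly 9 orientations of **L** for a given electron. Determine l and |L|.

Since there are 2l+1 = 9 values of m_l, l = 4.
Then |L| = √(l(l+1)) ℏ = 2√5 ℏ.

l = 4, |L| = 2√5 ℏ ≈ 4.472ℏ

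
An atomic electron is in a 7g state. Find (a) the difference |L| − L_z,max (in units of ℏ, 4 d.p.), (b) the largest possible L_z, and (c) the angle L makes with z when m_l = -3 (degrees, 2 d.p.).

For 7g, l = 4.
|L| − L_z,max = (2√5 − 4)ℏ ≈ 0.4721ℏ.
L_z,max = lℏ = 4ℏ.
For m_l = -3: cos θ = -3/√20, θ ≈ 132.13°.

|L|−L_z,max ≈ 0.4721ℏ; L_z,max = 4ℏ; θ(m_l=-3) ≈ 132.13°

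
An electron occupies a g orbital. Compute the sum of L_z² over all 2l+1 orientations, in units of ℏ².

Σ(L_z)² = 60 ℏ²

For a g orbital, l = 4.
m_l ∈ {-4, -3, -2, -1, 0, 1, 2, 3, 4}.
Σ m_l² = l(l+1)(2l+1)/3 = 4·5·9/3 = 60.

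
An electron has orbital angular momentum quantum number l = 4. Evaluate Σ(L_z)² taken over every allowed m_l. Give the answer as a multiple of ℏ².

Σ(L_z)² = 60 ℏ²

m_l runs from −4 to 4, i.e. {-4, -3, -2, -1, 0, 1, 2, 3, 4}.
Σ m_l² = 2·(1 + 4 + 9 + 16) = 60.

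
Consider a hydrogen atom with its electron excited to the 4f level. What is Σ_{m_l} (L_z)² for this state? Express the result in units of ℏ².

The 4f level has l = 3.
The allowed m_l values are -3, -2, -1, 0, 1, 2, 3.
Σ m_l² = l(l+1)(2l+1)/3 = 3·4·7/3 = 28.

Σ(L_z)² = 28 ℏ²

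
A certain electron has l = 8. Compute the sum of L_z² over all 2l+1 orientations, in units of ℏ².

Σ(L_z)² = 408 ℏ²

m_l ∈ {-8, -7, -6, -5, -4, -3, -2, -1, 0, 1, 2, 3, 4, 5, 6, 7, 8}.
Σ m_l² = 2·(1 + 4 + 9 + 16 + 25 + 36 + 49 + 64) = 408.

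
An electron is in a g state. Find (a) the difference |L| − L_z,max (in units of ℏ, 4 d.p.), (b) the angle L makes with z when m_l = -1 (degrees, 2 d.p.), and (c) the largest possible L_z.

A g state has l = 4.
|L| − L_z,max = (2√5 − 4)ℏ ≈ 0.4721ℏ.
For m_l = -1: cos θ = -1/√20, θ ≈ 102.92°.
L_z,max = lℏ = 4ℏ.

|L|−L_z,max ≈ 0.4721ℏ; θ(m_l=-1) ≈ 102.92°; L_z,max = 4ℏ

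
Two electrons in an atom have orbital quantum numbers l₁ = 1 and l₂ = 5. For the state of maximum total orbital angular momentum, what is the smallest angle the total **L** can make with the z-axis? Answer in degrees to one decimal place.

L runs from |1 − 5| = 4 to 1 + 5 = 6.
So L can be 4, 5, 6.
The maximum is L = 6, with |L_tot| = ℏ√(6·7) = √42 ℏ.
The minimum angle with z is arccos(6/√42) ≈ 22.2°.

θ_min ≈ 22.2°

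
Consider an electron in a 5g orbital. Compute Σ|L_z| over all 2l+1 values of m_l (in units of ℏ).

5g means n = 5, l = 4.
m_l runs from −4 to 4, i.e. {-4, -3, -2, -1, 0, 1, 2, 3, 4}.
Σ|m_l| = l(l+1) = 20.

Σ|L_z| = 20 ℏ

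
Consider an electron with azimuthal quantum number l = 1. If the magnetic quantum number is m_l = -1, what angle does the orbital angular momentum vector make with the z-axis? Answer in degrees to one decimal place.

|L| = ℏ√(l(l+1)) = √2 ℏ.
L_z = m_l ℏ = −1ℏ.
cos θ = L_z/|L| = -1/√2, so θ ≈ 135.0°.

θ ≈ 135.0°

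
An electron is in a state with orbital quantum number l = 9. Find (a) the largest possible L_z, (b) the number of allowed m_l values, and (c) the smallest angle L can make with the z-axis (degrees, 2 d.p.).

L_z,max = 9ℏ; 19 values; θ_min ≈ 18.43°

L_z,max = lℏ = 9ℏ.
There are 2l+1 = 19 values of m_l.
cos θ_min = 9/√90, so θ_min ≈ 18.43°.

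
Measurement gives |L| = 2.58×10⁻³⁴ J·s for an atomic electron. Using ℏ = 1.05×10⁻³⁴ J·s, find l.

Dividing by ℏ: |L|/ℏ ≈ 2.457.
(|L|/ℏ)² = l(l+1) ≈ 6.04 ⇒ l = 2.

l = 2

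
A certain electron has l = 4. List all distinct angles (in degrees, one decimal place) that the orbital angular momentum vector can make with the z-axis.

θ ∈ {26.6°, 47.9°, 63.4°, 77.1°, 90.0°, 102.9°, 116.6°, 132.1°, 153.4°}

|L| = ℏ√(l(l+1)) = 2√5 ℏ.
cos θ = m_l/√20 for each m_l ∈ {-4, -3, -2, -1, 0, 1, 2, 3, 4}.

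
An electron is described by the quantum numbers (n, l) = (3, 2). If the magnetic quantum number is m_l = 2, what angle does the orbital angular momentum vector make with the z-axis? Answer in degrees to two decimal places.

θ ≈ 35.26°

|L| = √(l(l+1)) ℏ = √6 ℏ.
L_z = m_l ℏ = 2ℏ.
cos θ = L_z/|L| = 2/√6, so θ ≈ 35.26°.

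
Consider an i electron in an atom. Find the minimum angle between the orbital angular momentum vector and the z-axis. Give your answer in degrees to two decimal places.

θ_min ≈ 22.21°

The letter i corresponds to l = 6.
|L| = ℏ√(l(l+1)) = √42 ℏ.
The smallest angle corresponds to the largest L_z, i.e. m_l = l = 6, giving L_z = 6ℏ.
cos θ_min = 6/√42, so θ_min ≈ 22.21°.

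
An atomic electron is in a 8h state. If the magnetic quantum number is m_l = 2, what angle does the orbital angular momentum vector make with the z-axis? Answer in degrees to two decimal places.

8h means n = 8, l = 5.
|L|² = l(l+1)ℏ² = 30ℏ², so |L| = √30 ℏ.
L_z = m_l ℏ = 2ℏ.
cos θ = L_z/|L| = 2/√30, so θ ≈ 68.58°.

θ ≈ 68.58°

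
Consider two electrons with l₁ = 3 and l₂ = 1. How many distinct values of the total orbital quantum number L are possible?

By the triangle rule, |l₁ − l₂| ≤ L ≤ l₁ + l₂.
So L can be 2, 3, 4.
That is 3 values.

3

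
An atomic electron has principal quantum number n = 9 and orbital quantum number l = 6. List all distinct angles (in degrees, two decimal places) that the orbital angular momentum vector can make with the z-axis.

|L| = ℏ√(l(l+1)) = √42 ℏ.
cos θ = m_l/√42 for each m_l ∈ {-6, -5, -4, -3, -2, -1, 0, 1, 2, 3, 4, 5, 6}.

θ ∈ {22.21°, 39.51°, 51.89°, 62.42°, 72.02°, 81.12°, 90.00°, 98.88°, 107.98°, 117.58°, 128.11°, 140.49°, 157.79°}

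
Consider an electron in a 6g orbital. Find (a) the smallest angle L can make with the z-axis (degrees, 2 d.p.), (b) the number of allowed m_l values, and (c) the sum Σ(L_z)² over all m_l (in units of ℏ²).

θ_min ≈ 26.57°; 9 values; Σ(L_z)² = 60 ℏ²

The 6g subshell has l = 4.
cos θ_min = 4/√20, so θ_min ≈ 26.57°.
There are 2l+1 = 9 values of m_l.
Σ m_l² = 60, so Σ(L_z)² = 60 ℏ².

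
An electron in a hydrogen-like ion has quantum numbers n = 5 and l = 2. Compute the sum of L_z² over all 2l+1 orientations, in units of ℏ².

m_l ∈ {-2, -1, 0, 1, 2}.
Σ m_l² = 2·(1 + 4) = 10.

Σ(L_z)² = 10 ℏ²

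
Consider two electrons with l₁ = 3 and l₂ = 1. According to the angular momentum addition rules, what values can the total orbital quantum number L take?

L = 2, 3, 4

By the triangle rule, |l₁ − l₂| ≤ L ≤ l₁ + l₂.
Allowed values: L = 2, 3, 4.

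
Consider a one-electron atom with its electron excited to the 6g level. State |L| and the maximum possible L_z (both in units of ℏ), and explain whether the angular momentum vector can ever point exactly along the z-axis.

The 6g level has l = 4.
|L| = 2√5 ℏ ≈ 4.4721ℏ, while L_z,max = lℏ = 4ℏ.
Since |L| > L_z,max, the vector can never point exactly along z; the closest it comes is θ_min = arccos(4/√20) ≈ 26.6°.

No: L_z,max = 4ℏ < |L| = 2√5 ℏ ≈ 4.472ℏ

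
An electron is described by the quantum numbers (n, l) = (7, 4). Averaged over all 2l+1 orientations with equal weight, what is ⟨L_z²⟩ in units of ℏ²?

⟨L_z²⟩ = 6.667 ℏ²

The allowed m_l values are -4, -3, -2, -1, 0, 1, 2, 3, 4.
⟨L_z²⟩ = ℏ²·l(l+1)/3 = 6.667ℏ².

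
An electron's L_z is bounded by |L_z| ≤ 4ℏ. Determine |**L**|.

The maximum L_z equals lℏ, giving l = 4.
|L| = ℏ√(l(l+1)) = 2√5 ℏ.

|L| = 2√5 ℏ ≈ 4.472ℏ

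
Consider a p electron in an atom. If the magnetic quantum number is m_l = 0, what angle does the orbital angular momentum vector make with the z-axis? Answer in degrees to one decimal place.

For a p orbital, l = 1.
|L| = ℏ√(l(l+1)) = √2 ℏ.
L_z = m_l ℏ = 0ℏ.
cos θ = L_z/|L| = 0/√2, so θ ≈ 90.0°.

θ ≈ 90.0°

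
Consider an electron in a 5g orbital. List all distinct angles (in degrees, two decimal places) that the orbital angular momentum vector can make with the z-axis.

The 5g subshell has l = 4.
|L| = ℏ√(l(l+1)) = 2√5 ℏ.
cos θ = m_l/√20 for each m_l ∈ {-4, -3, -2, -1, 0, 1, 2, 3, 4}.

θ ∈ {26.57°, 47.87°, 63.43°, 77.08°, 90.00°, 102.92°, 116.57°, 132.13°, 153.43°}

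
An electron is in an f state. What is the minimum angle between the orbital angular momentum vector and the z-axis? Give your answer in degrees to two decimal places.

For an f orbital, l = 3.
|L| = ℏ√(l(l+1)) = 2√3 ℏ.
The smallest angle corresponds to the largest L_z, i.e. m_l = l = 3, giving L_z = 3ℏ.
cos θ_min = 3/√12, so θ_min ≈ 30.00°.

θ_min ≈ 30.00°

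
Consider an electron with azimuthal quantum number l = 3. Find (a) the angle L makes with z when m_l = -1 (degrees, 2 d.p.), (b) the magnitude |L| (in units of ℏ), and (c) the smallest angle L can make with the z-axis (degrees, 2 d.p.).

For m_l = -1: cos θ = -1/√12, θ ≈ 106.78°.
|L| = ℏ√(3·4) = 2√3 ℏ ≈ 3.464ℏ.
cos θ_min = 3/√12, so θ_min ≈ 30.00°.

θ(m_l=-1) ≈ 106.78°; |L| = 2√3 ℏ ≈ 3.464ℏ; θ_min ≈ 30.00°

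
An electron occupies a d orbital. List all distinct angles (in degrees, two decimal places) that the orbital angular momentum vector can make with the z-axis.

For a d orbital, l = 2.
|L| = √(l(l+1)) ℏ = √6 ℏ.
cos θ = m_l/√6 for each m_l ∈ {-2, -1, 0, 1, 2}.

θ ∈ {35.26°, 65.91°, 90.00°, 114.09°, 144.74°}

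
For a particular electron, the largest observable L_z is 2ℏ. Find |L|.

|L| = √6 ℏ ≈ 2.449ℏ

The maximum L_z equals lℏ, giving l = 2.
Then |L| = ℏ√(2·3) = √6 ℏ.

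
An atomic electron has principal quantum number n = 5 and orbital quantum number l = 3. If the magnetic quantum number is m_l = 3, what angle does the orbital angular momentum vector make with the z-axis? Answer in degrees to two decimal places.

θ ≈ 30.00°

|L| = ℏ√(l(l+1)) = 2√3 ℏ.
L_z = m_l ℏ = 3ℏ.
cos θ = L_z/|L| = 3/√12, so θ ≈ 30.00°.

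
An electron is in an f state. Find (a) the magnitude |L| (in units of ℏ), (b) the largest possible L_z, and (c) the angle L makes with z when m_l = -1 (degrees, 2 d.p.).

For an f orbital, l = 3.
|L| = ℏ√(3·4) = 2√3 ℏ ≈ 3.464ℏ.
L_z,max = lℏ = 3ℏ.
For m_l = -1: cos θ = -1/√12, θ ≈ 106.78°.

|L| = 2√3 ℏ ≈ 3.464ℏ; L_z,max = 3ℏ; θ(m_l=-1) ≈ 106.78°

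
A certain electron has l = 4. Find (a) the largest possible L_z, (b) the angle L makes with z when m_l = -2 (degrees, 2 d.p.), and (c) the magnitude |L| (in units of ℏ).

L_z,max = 4ℏ; θ(m_l=-2) ≈ 116.57°; |L| = 2√5 ℏ ≈ 4.472ℏ

L_z,max = lℏ = 4ℏ.
For m_l = -2: cos θ = -2/√20, θ ≈ 116.57°.
|L| = ℏ√(4·5) = 2√5 ℏ ≈ 4.472ℏ.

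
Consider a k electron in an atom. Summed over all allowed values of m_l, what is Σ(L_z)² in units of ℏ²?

For a k orbital, l = 7.
m_l ∈ {-7, -6, -5, -4, -3, -2, -1, 0, 1, 2, 3, 4, 5, 6, 7}.
Summing m² from −7 to 7: Σ m_l² = 280.

Σ(L_z)² = 280 ℏ²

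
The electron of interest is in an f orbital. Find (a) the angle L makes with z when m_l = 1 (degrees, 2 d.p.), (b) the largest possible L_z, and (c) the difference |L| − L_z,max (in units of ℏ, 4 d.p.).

θ(m_l=1) ≈ 73.22°; L_z,max = 3ℏ; |L|−L_z,max ≈ 0.4641ℏ

F corresponds to l = 3.
For m_l = 1: cos θ = 1/√12, θ ≈ 73.22°.
L_z,max = lℏ = 3ℏ.
|L| − L_z,max = (2√3 − 3)ℏ ≈ 0.4641ℏ.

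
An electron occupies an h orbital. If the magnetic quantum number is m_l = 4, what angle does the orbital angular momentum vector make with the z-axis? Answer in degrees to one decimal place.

θ ≈ 43.1°

An h state has l = 5.
|L| = ℏ√(l(l+1)) = √30 ℏ.
L_z = m_l ℏ = 4ℏ.
cos θ = L_z/|L| = 4/√30, so θ ≈ 43.1°.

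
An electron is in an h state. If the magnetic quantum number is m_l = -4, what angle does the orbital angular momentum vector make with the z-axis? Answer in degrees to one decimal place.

For an h orbital, l = 5.
|L| = √(l(l+1)) ℏ = √30 ℏ.
L_z = m_l ℏ = −4ℏ.
cos θ = L_z/|L| = -4/√30, so θ ≈ 136.9°.

θ ≈ 136.9°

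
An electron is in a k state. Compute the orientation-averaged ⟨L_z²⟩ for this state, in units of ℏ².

⟨L_z²⟩ = 18.67 ℏ²

A k state has l = 7.
m_l runs from −7 to 7, i.e. {-7, -6, -5, -4, -3, -2, -1, 0, 1, 2, 3, 4, 5, 6, 7}.
Average of L_z² over 15 states: 280/15 ℏ² = 18.67 ℏ².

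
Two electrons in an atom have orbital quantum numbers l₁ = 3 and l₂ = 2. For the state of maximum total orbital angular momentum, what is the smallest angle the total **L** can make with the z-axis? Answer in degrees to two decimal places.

By the triangle rule, |l₁ − l₂| ≤ L ≤ l₁ + l₂.
Allowed values: L = 1, 2, 3, 4, 5.
The maximum is L = 5, with |L_tot| = ℏ√(5·6) = √30 ℏ.
The minimum angle with z is arccos(5/√30) ≈ 24.09°.

θ_min ≈ 24.09°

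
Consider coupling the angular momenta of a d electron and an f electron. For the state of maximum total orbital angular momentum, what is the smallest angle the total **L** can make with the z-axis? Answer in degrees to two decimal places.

θ_min ≈ 24.09°

Angular momentum addition gives L = |l₁ − l₂|, …, l₁ + l₂.
So L can be 1, 2, 3, 4, 5.
The maximum is L = 5, with |L_tot| = ℏ√(5·6) = √30 ℏ.
The minimum angle with z is arccos(5/√30) ≈ 24.09°.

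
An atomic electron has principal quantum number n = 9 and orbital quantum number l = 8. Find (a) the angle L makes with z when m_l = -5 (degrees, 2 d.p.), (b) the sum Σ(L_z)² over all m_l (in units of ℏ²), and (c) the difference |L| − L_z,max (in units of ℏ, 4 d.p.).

For m_l = -5: cos θ = -5/√72, θ ≈ 126.10°.
Σ m_l² = 408, so Σ(L_z)² = 408 ℏ².
|L| − L_z,max = (6√2 − 8)ℏ ≈ 0.4853ℏ.

θ(m_l=-5) ≈ 126.10°; Σ(L_z)² = 408 ℏ²; |L|−L_z,max ≈ 0.4853ℏ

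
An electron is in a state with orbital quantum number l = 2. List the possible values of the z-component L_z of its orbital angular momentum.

L_z ∈ {−2ℏ, −ℏ, 0, ℏ, 2ℏ}

L_z = m_l ℏ with m_l ranging from −l to +l in integer steps.
For l = 2: m_l ∈ {-2, -1, 0, 1, 2}.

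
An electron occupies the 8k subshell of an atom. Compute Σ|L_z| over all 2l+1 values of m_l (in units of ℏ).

Σ|L_z| = 56 ℏ

For 8k, l = 7.
The allowed m_l values are -7, -6, -5, -4, -3, -2, -1, 0, 1, 2, 3, 4, 5, 6, 7.
Σ|m_l| = 2(1+2+…+7) = 56.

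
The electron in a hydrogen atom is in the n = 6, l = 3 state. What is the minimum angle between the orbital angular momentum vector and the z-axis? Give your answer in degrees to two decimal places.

|L|² = l(l+1)ℏ² = 12ℏ², so |L| = 2√3 ℏ.
The smallest angle corresponds to the largest L_z, i.e. m_l = l = 3, giving L_z = 3ℏ.
cos θ_min = 3/√12, so θ_min ≈ 30.00°.

θ_min ≈ 30.00°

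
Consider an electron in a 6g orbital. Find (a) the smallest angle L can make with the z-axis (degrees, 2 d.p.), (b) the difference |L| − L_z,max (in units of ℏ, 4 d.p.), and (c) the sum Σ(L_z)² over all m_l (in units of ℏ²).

For 6g, l = 4.
cos θ_min = 4/√20, so θ_min ≈ 26.57°.
|L| − L_z,max = (2√5 − 4)ℏ ≈ 0.4721ℏ.
Σ m_l² = 60, so Σ(L_z)² = 60 ℏ².

θ_min ≈ 26.57°; |L|−L_z,max ≈ 0.4721ℏ; Σ(L_z)² = 60 ℏ²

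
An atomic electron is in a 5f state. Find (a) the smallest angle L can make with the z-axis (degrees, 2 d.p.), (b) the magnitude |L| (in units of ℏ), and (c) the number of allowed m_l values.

5f means n = 5, l = 3.
cos θ_min = 3/√12, so θ_min ≈ 30.00°.
|L| = ℏ√(3·4) = 2√3 ℏ ≈ 3.464ℏ.
There are 2l+1 = 7 values of m_l.

θ_min ≈ 30.00°; |L| = 2√3 ℏ ≈ 3.464ℏ; 7 values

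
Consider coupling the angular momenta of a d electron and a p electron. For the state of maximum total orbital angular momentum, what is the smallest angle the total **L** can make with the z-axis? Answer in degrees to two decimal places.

θ_min ≈ 30.00°

L runs from |2 − 1| = 1 to 2 + 1 = 3.
So L can be 1, 2, 3.
The maximum is L = 3, with |L_tot| = ℏ√(3·4) = 2√3 ℏ.
The minimum angle with z is arccos(3/√12) ≈ 30.00°.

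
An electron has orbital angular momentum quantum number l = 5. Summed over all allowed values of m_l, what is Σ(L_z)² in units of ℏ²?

Σ(L_z)² = 110 ℏ²

m_l runs from −5 to 5, i.e. {-5, -4, -3, -2, -1, 0, 1, 2, 3, 4, 5}.
Σ m_l² = l(l+1)(2l+1)/3 = 5·6·11/3 = 110.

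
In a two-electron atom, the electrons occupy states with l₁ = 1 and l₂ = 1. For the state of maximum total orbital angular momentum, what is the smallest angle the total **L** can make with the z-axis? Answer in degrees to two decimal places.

L runs from |1 − 1| = 0 to 1 + 1 = 2.
Allowed values: L = 0, 1, 2.
The maximum is L = 2, with |L_tot| = ℏ√(2·3) = √6 ℏ.
The minimum angle with z is arccos(2/√6) ≈ 35.26°.

θ_min ≈ 35.26°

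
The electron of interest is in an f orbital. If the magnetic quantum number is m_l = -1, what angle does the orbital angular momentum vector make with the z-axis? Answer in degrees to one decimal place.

An f state has l = 3.
|L| = √(l(l+1)) ℏ = 2√3 ℏ.
L_z = m_l ℏ = −1ℏ.
cos θ = L_z/|L| = -1/√12, so θ ≈ 106.8°.

θ ≈ 106.8°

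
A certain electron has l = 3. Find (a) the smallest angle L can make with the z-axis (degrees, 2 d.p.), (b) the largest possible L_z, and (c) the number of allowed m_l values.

cos θ_min = 3/√12, so θ_min ≈ 30.00°.
L_z,max = lℏ = 3ℏ.
There are 2l+1 = 7 values of m_l.

θ_min ≈ 30.00°; L_z,max = 3ℏ; 7 values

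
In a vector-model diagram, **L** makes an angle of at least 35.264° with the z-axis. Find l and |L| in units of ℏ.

At minimum angle, m_l = l, so cos θ = l/√(l(l+1)); cos²θ = l/(l+1) = 0.6667.
l = cos²θ/sin²θ ≈ 2.
Then |L| = ℏ√(2·3) = √6 ℏ.

l = 2, |L| = √6 ℏ ≈ 2.449ℏ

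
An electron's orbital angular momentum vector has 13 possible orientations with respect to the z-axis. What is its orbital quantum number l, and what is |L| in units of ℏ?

l = 6, |L| = √42 ℏ ≈ 6.481ℏ

13 = 2l + 1, so l = (13−1)/2 = 6.
Then |L| = √(l(l+1)) ℏ = √42 ℏ.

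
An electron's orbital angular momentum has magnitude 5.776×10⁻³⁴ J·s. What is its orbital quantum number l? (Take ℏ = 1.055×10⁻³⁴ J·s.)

In units of ℏ, |L| ≈ 5.475.
Set l(l+1) = 29.97; the integer solution is l = 5.

l = 5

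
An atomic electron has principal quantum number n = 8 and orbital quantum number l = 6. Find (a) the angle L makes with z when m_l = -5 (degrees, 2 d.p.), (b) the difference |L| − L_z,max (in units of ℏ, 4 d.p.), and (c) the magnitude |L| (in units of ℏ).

θ(m_l=-5) ≈ 140.49°; |L|−L_z,max ≈ 0.4807ℏ; |L| = √42 ℏ ≈ 6.481ℏ

For m_l = -5: cos θ = -5/√42, θ ≈ 140.49°.
|L| − L_z,max = (√42 − 6)ℏ ≈ 0.4807ℏ.
|L| = ℏ√(6·7) = √42 ℏ ≈ 6.481ℏ.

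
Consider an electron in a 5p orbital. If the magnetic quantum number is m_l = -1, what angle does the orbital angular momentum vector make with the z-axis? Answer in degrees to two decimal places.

For 5p, l = 1.
|L| = ℏ√(l(l+1)) = √2 ℏ.
L_z = m_l ℏ = −1ℏ.
cos θ = L_z/|L| = -1/√2, so θ ≈ 135.00°.

θ ≈ 135.00°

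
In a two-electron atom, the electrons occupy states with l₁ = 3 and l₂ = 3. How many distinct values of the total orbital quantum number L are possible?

7

By the triangle rule, |l₁ − l₂| ≤ L ≤ l₁ + l₂.
So L can be 0, 1, 2, 3, 4, 5, 6.
That is 7 values.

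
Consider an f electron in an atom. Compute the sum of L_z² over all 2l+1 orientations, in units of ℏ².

Σ(L_z)² = 28 ℏ²

An f state has l = 3.
m_l runs from −3 to 3, i.e. {-3, -2, -1, 0, 1, 2, 3}.
Σ m_l² = 2·(1 + 4 + 9) = 28.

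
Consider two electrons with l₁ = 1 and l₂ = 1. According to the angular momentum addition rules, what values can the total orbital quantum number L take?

L = 0, 1, 2

L runs from |1 − 1| = 0 to 1 + 1 = 2.
So L can be 0, 1, 2.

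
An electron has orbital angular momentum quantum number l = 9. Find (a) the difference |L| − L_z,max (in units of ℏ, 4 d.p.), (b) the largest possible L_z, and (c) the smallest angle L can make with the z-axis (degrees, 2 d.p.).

|L|−L_z,max ≈ 0.4868ℏ; L_z,max = 9ℏ; θ_min ≈ 18.43°

|L| − L_z,max = (3√10 − 9)ℏ ≈ 0.4868ℏ.
L_z,max = lℏ = 9ℏ.
cos θ_min = 9/√90, so θ_min ≈ 18.43°.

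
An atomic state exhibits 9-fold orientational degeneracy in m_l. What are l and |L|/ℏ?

Since there are 2l+1 = 9 values of m_l, l = 4.
|L| = ℏ√(l(l+1)) = ℏ√(4·5) = 2√5 ℏ.

l = 4, |L| = 2√5 ℏ ≈ 4.472ℏ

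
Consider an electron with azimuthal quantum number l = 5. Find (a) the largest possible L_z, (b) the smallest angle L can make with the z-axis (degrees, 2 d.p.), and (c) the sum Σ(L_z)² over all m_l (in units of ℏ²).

L_z,max = lℏ = 5ℏ.
cos θ_min = 5/√30, so θ_min ≈ 24.09°.
Σ m_l² = 110, so Σ(L_z)² = 110 ℏ².

L_z,max = 5ℏ; θ_min ≈ 24.09°; Σ(L_z)² = 110 ℏ²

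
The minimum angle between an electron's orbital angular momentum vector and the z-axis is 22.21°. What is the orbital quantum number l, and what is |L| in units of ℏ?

cos θ_min = l/√(l(l+1)) = √(l/(l+1)), so l/(l+1) = cos²(22.21°) = 0.8571.
Thus l = 0.8571/(1 − 0.8571) ≈ 6.
Then |L| = ℏ√(6·7) = √42 ℏ.

l = 6, |L| = √42 ℏ ≈ 6.481ℏ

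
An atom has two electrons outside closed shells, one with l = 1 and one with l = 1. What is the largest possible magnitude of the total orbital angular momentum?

L runs from |1 − 1| = 0 to 1 + 1 = 2.
So L can be 0, 1, 2.
The largest magnitude corresponds to L = 2: |L_tot| = ℏ√(2·3) = √6 ℏ.

|L_tot|_max = √6 ℏ ≈ 2.449ℏ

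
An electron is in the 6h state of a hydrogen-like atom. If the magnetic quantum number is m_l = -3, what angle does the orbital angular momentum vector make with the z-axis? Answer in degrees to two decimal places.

θ ≈ 123.21°

6h means n = 6, l = 5.
|L|² = l(l+1)ℏ² = 30ℏ², so |L| = √30 ℏ.
L_z = m_l ℏ = −3ℏ.
cos θ = L_z/|L| = -3/√30, so θ ≈ 123.21°.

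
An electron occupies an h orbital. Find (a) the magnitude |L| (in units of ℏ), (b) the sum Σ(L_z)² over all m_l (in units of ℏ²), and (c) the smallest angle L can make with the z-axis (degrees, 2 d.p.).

An h state has l = 5.
|L| = ℏ√(5·6) = √30 ℏ ≈ 5.477ℏ.
Σ m_l² = 110, so Σ(L_z)² = 110 ℏ².
cos θ_min = 5/√30, so θ_min ≈ 24.09°.

|L| = √30 ℏ ≈ 5.477ℏ; Σ(L_z)² = 110 ℏ²; θ_min ≈ 24.09°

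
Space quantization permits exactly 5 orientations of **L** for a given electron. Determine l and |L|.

l = 2, |L| = √6 ℏ ≈ 2.449ℏ

Since there are 2l+1 = 5 values of m_l, l = 2.
Then |L| = √(l(l+1)) ℏ = √6 ℏ.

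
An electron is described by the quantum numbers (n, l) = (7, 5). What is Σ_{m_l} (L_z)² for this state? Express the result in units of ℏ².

m_l runs from −5 to 5, i.e. {-5, -4, -3, -2, -1, 0, 1, 2, 3, 4, 5}.
Summing m² from −5 to 5: Σ m_l² = 110.

Σ(L_z)² = 110 ℏ²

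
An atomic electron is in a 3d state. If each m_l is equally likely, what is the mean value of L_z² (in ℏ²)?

3d means n = 3, l = 2.
m_l ∈ {-2, -1, 0, 1, 2}.
Average of L_z² over 5 states: 10/5 ℏ² = 2 ℏ².

⟨L_z²⟩ = 2 ℏ²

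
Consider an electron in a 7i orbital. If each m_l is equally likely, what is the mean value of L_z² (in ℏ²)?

⟨L_z²⟩ = 14 ℏ²

The 7i subshell has l = 6.
The allowed m_l values are -6, -5, -4, -3, -2, -1, 0, 1, 2, 3, 4, 5, 6.
Average of L_z² over 13 states: 182/13 ℏ² = 14 ℏ².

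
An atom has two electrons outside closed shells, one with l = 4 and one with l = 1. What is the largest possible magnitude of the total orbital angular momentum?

|L_tot|_max = √30 ℏ ≈ 5.477ℏ

L runs from |4 − 1| = 3 to 4 + 1 = 5.
L ∈ {3, 4, 5}.
The largest magnitude corresponds to L = 5: |L_tot| = ℏ√(5·6) = √30 ℏ.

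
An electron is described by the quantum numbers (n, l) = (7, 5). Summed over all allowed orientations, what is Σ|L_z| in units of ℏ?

Σ|L_z| = 30 ℏ

The allowed m_l values are -5, -4, -3, -2, -1, 0, 1, 2, 3, 4, 5.
Σ|m_l| = 2(1+2+…+5) = 30.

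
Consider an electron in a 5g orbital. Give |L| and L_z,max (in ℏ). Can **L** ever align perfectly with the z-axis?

No: L_z,max = 4ℏ < |L| = 2√5 ℏ ≈ 4.472ℏ

For 5g, l = 4.
|L| = 2√5 ℏ ≈ 4.4721ℏ, while L_z,max = lℏ = 4ℏ.
Since |L| > L_z,max, the vector can never point exactly along z; the closest it comes is θ_min = arccos(4/√20) ≈ 26.6°.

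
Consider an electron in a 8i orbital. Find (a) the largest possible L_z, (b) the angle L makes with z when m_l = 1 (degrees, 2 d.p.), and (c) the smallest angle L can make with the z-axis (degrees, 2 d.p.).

The 8i subshell has l = 6.
L_z,max = lℏ = 6ℏ.
For m_l = 1: cos θ = 1/√42, θ ≈ 81.12°.
cos θ_min = 6/√42, so θ_min ≈ 22.21°.

L_z,max = 6ℏ; θ(m_l=1) ≈ 81.12°; θ_min ≈ 22.21°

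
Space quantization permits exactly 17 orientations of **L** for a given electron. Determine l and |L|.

Since there are 2l+1 = 17 values of m_l, l = 8.
|L| = ℏ√(l(l+1)) = ℏ√(8·9) = 6√2 ℏ.

l = 8, |L| = 6√2 ℏ ≈ 8.485ℏ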